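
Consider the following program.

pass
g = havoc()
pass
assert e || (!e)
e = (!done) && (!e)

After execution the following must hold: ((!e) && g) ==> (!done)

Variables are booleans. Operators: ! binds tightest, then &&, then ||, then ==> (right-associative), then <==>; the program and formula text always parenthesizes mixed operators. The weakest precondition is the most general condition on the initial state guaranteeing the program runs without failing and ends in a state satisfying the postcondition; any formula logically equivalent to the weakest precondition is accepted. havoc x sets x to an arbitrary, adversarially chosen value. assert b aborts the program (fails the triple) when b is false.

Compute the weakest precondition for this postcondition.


Working backward. After the program, ((!e) && g) ==> (!done) must hold.
Before e := (!done) && (!e): ((!((!done) && (!e))) && g) ==> (!done)
Before assert e || (!e): ((!((!done) && (!e))) && g) ==> (!done)
Before skip: ((!((!done) && (!e))) && g) ==> (!done)
Before havoc g: (!((!done) && (!e))) ==> (!done)
Before skip: (!((!done) && (!e))) ==> (!done)
Answer: WP = (!((!done) && (!e))) ==> (!done)


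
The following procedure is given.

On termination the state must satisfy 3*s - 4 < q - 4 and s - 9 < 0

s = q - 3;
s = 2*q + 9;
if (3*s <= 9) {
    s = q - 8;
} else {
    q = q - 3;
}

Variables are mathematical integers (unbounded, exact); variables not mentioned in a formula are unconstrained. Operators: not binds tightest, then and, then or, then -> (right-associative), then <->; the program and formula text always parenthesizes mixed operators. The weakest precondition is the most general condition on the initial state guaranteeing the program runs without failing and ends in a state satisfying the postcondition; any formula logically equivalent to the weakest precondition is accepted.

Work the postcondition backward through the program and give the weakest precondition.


Working backward. After the program, the postcondition 3*s - 4 < q - 4 and s - 9 < 0 must hold; in canonical form it is 3*s < q and s < 9.
Then branch requires 2*q < 24 and q < 17; else branch requires 3*s < q - 3 and s < 9.
Before the if: (3*s <= 9 -> (2*q < 24 and q < 17)) and ((not (3*s <= 9)) -> (3*s < q - 3 and s < 9))
Before s := 2*q + 9: (6*q <= -18 -> (2*q < 24 and q < 17)) and ((not (6*q <= -18)) -> (5*q < -30 and 2*q < 0))
Before s := q - 3: (6*q <= -18 -> (2*q < 24 and q < 17)) and ((not (6*q <= -18)) -> (5*q < -30 and 2*q < 0))
Answer: WP = (6*q <= -18 -> (2*q < 24 and q < 17)) and ((not (6*q <= -18)) -> (5*q < -30 and 2*q < 0))


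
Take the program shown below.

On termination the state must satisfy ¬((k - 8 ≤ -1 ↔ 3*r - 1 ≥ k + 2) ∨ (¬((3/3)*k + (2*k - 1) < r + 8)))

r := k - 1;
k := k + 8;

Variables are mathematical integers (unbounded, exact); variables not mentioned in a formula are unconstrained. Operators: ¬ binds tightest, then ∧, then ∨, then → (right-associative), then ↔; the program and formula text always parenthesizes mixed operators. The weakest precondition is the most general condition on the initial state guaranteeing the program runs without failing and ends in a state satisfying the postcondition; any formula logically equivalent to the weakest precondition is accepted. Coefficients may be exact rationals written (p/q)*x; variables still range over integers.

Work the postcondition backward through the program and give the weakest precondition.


Working backward. After the program, the postcondition ¬((k - 8 ≤ -1 ↔ 3*r - 1 ≥ k + 2) ∨ (¬((3/3)*k + (2*k - 1) < r + 8))) must hold; in canonical form it is ¬((k ≤ 7 ↔ 3*r ≥ k + 3) ∨ (¬(3*k < r + 9))).
Before k := k + 8: ¬((k ≤ -1 ↔ 3*r ≥ k + 11) ∨ (¬(3*k < r - 15)))
Before r := k - 1: ¬((k ≤ -1 ↔ 2*k ≥ 14) ∨ (¬(2*k < -16)))
Answer: WP = ¬((k ≤ -1 ↔ 2*k ≥ 14) ∨ (¬(2*k < -16)))


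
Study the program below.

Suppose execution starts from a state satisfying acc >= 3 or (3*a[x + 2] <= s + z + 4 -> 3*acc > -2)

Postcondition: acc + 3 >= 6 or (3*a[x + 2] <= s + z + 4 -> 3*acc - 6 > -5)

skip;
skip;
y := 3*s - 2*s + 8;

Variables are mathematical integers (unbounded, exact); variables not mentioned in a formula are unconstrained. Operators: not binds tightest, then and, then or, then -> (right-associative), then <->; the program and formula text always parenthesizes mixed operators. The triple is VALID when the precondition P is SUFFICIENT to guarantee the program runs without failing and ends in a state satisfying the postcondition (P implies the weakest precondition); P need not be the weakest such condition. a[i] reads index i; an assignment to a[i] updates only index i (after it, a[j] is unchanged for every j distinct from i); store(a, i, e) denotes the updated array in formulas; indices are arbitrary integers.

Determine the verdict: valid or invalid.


Working backward. After the program, the postcondition acc + 3 >= 6 or (3*a[x + 2] <= s + z + 4 -> 3*acc - 6 > -5) must hold; in canonical form it is acc >= 3 or (3*a[x + 2] <= s + z + 4 -> 3*acc > 1).
Before y := 3*s - 2*s + 8: acc >= 3 or (3*a[x + 2] <= s + z + 4 -> 3*acc > 1)
Before skip: acc >= 3 or (3*a[x + 2] <= s + z + 4 -> 3*acc > 1)
Before skip: acc >= 3 or (3*a[x + 2] <= s + z + 4 -> 3*acc > 1)
The weakest precondition is acc >= 3 or (3*a[x + 2] <= s + z + 4 -> 3*acc > 1).
Check whether acc >= 3 or (3*a[x + 2] <= s + z + 4 -> 3*acc > -2) implies it.
Countermodel: at the initial state a = {[0] = 0, elsewhere 0}, acc = 0, s = -4, x = -2, z = 0, the precondition holds but the weakest precondition fails.
Answer: invalid


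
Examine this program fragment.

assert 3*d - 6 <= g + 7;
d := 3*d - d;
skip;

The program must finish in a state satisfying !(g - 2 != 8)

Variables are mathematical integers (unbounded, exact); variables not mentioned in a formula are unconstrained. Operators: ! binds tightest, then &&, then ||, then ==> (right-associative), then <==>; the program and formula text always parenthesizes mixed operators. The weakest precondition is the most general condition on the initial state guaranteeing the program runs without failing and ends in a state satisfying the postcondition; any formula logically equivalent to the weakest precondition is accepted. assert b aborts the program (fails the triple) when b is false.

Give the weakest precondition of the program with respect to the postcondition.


Working backward. After the program, the postcondition !(g - 2 != 8) must hold; in canonical form it is !(g != 10).
Before skip: !(g != 10)
Before d := 3*d - d: !(g != 10)
Before assert 3*d - 6 <= g + 7: 3*d <= g + 13 && (!(g != 10))
Answer: WP = 3*d <= g + 13 && (!(g != 10))


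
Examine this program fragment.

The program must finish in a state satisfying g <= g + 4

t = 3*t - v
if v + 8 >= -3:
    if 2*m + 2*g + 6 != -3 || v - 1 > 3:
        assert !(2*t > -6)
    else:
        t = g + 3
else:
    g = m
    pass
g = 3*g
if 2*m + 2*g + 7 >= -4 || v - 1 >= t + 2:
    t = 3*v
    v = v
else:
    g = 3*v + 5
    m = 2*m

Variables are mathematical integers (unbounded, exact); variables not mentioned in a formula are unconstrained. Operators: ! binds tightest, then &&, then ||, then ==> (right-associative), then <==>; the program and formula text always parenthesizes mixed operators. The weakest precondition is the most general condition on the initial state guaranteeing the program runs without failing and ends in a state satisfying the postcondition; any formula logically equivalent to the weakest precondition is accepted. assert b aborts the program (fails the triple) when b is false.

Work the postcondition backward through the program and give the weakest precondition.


Working backward. After the program, the postcondition g <= g + 4 must hold; in canonical form it is true.
Then branch requires true; else branch requires true.
Before the if: true
Before g := 3*g: true
Then branch requires (2*g + 2*m != -9 || v > 4) ==> (!(2*t > -6)); else branch requires true.
Before the if: v >= -11 ==> ((2*g + 2*m != -9 || v > 4) ==> (!(2*t > -6)))
Before t := 3*t - v: v >= -11 ==> ((2*g + 2*m != -9 || v > 4) ==> (!(6*t > 2*v - 6)))
Answer: WP = v >= -11 ==> ((2*g + 2*m != -9 || v > 4) ==> (!(6*t > 2*v - 6)))


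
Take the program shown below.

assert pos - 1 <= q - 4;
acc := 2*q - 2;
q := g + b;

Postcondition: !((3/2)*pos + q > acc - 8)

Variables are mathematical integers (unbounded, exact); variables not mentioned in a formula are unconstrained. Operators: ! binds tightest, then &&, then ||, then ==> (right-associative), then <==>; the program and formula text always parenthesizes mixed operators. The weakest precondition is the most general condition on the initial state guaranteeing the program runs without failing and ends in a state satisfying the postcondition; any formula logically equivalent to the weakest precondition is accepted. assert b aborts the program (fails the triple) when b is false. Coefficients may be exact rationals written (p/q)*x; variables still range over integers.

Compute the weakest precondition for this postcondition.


Working backward. After the program, !((3/2)*pos + q > acc - 8) must hold.
Before q := g + b: !(b + g + (3/2)*pos > acc - 8)
Before acc := 2*q - 2: !(b + g + (3/2)*pos > 2*q - 10)
Before assert pos - 1 <= q - 4: pos <= q - 3 && (!(b + g + (3/2)*pos > 2*q - 10))
Answer: WP = pos <= q - 3 && (!(b + g + (3/2)*pos > 2*q - 10))


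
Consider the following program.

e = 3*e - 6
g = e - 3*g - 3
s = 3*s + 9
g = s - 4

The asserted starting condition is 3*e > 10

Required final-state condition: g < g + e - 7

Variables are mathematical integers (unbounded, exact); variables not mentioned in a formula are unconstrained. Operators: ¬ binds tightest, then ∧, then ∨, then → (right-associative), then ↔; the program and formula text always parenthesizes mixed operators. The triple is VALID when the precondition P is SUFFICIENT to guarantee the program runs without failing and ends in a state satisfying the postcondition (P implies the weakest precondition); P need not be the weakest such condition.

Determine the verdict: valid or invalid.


Working backward. After the program, the postcondition g < g + e - 7 must hold; in canonical form it is e > 7.
Before g := s - 4: e > 7
Before s := 3*s + 9: e > 7
Before g := e - 3*g - 3: e > 7
Before e := 3*e - 6: 3*e > 13
The weakest precondition is 3*e > 13.
Check whether 3*e > 10 implies it.
Countermodel: at the initial state e = 4, the precondition holds but the weakest precondition fails.
Answer: invalid


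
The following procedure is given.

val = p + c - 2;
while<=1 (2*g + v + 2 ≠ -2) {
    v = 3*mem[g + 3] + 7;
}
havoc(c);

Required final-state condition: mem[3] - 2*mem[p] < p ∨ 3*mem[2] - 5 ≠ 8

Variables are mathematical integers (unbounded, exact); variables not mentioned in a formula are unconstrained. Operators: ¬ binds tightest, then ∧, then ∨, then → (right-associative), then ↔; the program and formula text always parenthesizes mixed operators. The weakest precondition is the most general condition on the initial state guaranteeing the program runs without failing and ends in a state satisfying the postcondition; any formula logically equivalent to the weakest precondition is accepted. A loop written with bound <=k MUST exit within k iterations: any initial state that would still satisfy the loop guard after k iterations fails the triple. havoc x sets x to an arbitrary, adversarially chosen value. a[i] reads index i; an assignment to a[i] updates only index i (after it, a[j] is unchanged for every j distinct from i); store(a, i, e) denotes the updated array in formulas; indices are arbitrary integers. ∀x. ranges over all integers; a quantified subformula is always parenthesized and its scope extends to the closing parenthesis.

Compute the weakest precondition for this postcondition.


Working backward. After the program, the postcondition mem[3] - 2*mem[p] < p ∨ 3*mem[2] - 5 ≠ 8 must hold; in canonical form it is mem[3] < 2*mem[p] + p ∨ 3*mem[2] ≠ 13.
Before havoc c: mem[3] < 2*mem[p] + p ∨ 3*mem[2] ≠ 13
Before the loop (bound <=1), unroll the exhaustion recursion (WP_0 = exit-now case; WP_j = one more guarded iteration, up to j = 1):
  WP_0: (¬(2*g + v ≠ -4)) ∧ (mem[3] < 2*mem[p] + p ∨ 3*mem[2] ≠ 13)
  WP_1: (2*g + v ≠ -4 → ((¬(3*mem[g + 3] + 2*g ≠ -11)) ∧ (mem[3] < 2*mem[p] + p ∨ 3*mem[2] ≠ 13))) ∧ ((¬(2*g + v ≠ -4)) → (mem[3] < 2*mem[p] + p ∨ 3*mem[2] ≠ 13))
So before the loop: (2*g + v ≠ -4 → ((¬(3*mem[g + 3] + 2*g ≠ -11)) ∧ (mem[3] < 2*mem[p] + p ∨ 3*mem[2] ≠ 13))) ∧ ((¬(2*g + v ≠ -4)) → (mem[3] < 2*mem[p] + p ∨ 3*mem[2] ≠ 13))
Before val := p + c - 2: (2*g + v ≠ -4 → ((¬(3*mem[g + 3] + 2*g ≠ -11)) ∧ (mem[3] < 2*mem[p] + p ∨ 3*mem[2] ≠ 13))) ∧ ((¬(2*g + v ≠ -4)) → (mem[3] < 2*mem[p] + p ∨ 3*mem[2] ≠ 13))
Answer: WP = (2*g + v ≠ -4 → ((¬(3*mem[g + 3] + 2*g ≠ -11)) ∧ (mem[3] < 2*mem[p] + p ∨ 3*mem[2] ≠ 13))) ∧ ((¬(2*g + v ≠ -4)) → (mem[3] < 2*mem[p] + p ∨ 3*mem[2] ≠ 13))


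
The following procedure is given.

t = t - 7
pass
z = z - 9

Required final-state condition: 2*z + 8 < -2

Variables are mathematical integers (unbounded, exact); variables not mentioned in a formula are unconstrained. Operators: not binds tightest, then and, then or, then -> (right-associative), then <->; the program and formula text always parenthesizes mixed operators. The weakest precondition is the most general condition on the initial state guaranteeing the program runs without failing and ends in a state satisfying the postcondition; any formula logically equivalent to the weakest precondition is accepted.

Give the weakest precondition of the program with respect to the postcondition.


Working backward. After the program, the postcondition 2*z + 8 < -2 must hold; in canonical form it is 2*z < -10.
Before z := z - 9: 2*z < 8
Before skip: 2*z < 8
Before t := t - 7: 2*z < 8
Answer: WP = 2*z < 8


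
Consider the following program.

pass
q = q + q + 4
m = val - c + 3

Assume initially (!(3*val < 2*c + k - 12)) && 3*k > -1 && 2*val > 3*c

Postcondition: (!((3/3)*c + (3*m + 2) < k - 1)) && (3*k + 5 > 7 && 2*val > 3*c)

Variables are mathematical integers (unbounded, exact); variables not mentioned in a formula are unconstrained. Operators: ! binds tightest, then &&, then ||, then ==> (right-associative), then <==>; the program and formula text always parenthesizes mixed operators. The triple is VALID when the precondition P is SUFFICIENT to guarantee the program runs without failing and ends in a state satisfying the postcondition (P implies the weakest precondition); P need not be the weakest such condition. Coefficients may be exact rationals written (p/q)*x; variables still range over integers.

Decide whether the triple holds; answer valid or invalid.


Working backward. After the program, the postcondition (!((3/3)*c + (3*m + 2) < k - 1)) && (3*k + 5 > 7 && 2*val > 3*c) must hold; in canonical form it is (!(c + 3*m < k - 3)) && 3*k > 2 && 2*val > 3*c.
Before m := val - c + 3: (!(3*val < 2*c + k - 12)) && 3*k > 2 && 2*val > 3*c
Before q := q + q + 4: (!(3*val < 2*c + k - 12)) && 3*k > 2 && 2*val > 3*c
Before skip: (!(3*val < 2*c + k - 12)) && 3*k > 2 && 2*val > 3*c
The weakest precondition is (!(3*val < 2*c + k - 12)) && 3*k > 2 && 2*val > 3*c.
Check whether (!(3*val < 2*c + k - 12)) && 3*k > -1 && 2*val > 3*c implies it.
Countermodel: at the initial state c = 1, k = 0, val = 2, the precondition holds but the weakest precondition fails.
Answer: invalid


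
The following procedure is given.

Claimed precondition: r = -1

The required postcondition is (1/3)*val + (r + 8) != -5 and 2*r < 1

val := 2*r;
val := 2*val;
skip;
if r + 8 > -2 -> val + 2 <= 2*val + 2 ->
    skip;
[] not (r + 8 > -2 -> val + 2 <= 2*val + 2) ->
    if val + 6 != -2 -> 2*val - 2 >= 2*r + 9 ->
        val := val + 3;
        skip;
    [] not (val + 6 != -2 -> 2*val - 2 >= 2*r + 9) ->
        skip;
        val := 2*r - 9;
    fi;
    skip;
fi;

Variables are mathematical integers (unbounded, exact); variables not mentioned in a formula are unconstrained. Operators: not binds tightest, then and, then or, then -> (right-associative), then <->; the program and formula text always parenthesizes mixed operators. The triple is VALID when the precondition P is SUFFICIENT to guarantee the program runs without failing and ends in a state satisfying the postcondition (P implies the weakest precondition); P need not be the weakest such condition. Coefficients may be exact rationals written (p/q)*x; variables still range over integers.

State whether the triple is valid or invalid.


Working backward. After the program, the postcondition (1/3)*val + (r + 8) != -5 and 2*r < 1 must hold; in canonical form it is r + (1/3)*val != -13 and 2*r < 1.
Then branch requires r + (1/3)*val != -13 and 2*r < 1; else branch requires ((val != -8 -> 2*val >= 2*r + 11) -> (r + (1/3)*val != -14 and 2*r < 1)) and ((not (val != -8 -> 2*val >= 2*r + 11)) -> ((5/3)*r != -10 and 2*r < 1)).
Before the if: ((r > -10 -> val >= 0) -> (r + (1/3)*val != -13 and 2*r < 1)) and ((not (r > -10 -> val >= 0)) -> (((val != -8 -> 2*val >= 2*r + 11) -> (r + (1/3)*val != -14 and 2*r < 1)) and ((not (val != -8 -> 2*val >= 2*r + 11)) -> ((5/3)*r != -10 and 2*r < 1))))
Before skip: ((r > -10 -> val >= 0) -> (r + (1/3)*val != -13 and 2*r < 1)) and ((not (r > -10 -> val >= 0)) -> (((val != -8 -> 2*val >= 2*r + 11) -> (r + (1/3)*val != -14 and 2*r < 1)) and ((not (val != -8 -> 2*val >= 2*r + 11)) -> ((5/3)*r != -10 and 2*r < 1))))
Before val := 2*val: ((r > -10 -> 2*val >= 0) -> (r + (2/3)*val != -13 and 2*r < 1)) and ((not (r > -10 -> 2*val >= 0)) -> (((2*val != -8 -> 4*val >= 2*r + 11) -> (r + (2/3)*val != -14 and 2*r < 1)) and ((not (2*val != -8 -> 4*val >= 2*r + 11)) -> ((5/3)*r != -10 and 2*r < 1))))
Before val := 2*r: ((r > -10 -> 4*r >= 0) -> ((7/3)*r != -13 and 2*r < 1)) and ((not (r > -10 -> 4*r >= 0)) -> (((4*r != -8 -> 6*r >= 11) -> ((7/3)*r != -14 and 2*r < 1)) and ((not (4*r != -8 -> 6*r >= 11)) -> ((5/3)*r != -10 and 2*r < 1))))
The weakest precondition is ((r > -10 -> 4*r >= 0) -> ((7/3)*r != -13 and 2*r < 1)) and ((not (r > -10 -> 4*r >= 0)) -> (((4*r != -8 -> 6*r >= 11) -> ((7/3)*r != -14 and 2*r < 1)) and ((not (4*r != -8 -> 6*r >= 11)) -> ((5/3)*r != -10 and 2*r < 1)))).
Check whether r = -1 implies it.
Every state satisfying the precondition satisfies the weakest precondition: the implication holds.
Answer: valid


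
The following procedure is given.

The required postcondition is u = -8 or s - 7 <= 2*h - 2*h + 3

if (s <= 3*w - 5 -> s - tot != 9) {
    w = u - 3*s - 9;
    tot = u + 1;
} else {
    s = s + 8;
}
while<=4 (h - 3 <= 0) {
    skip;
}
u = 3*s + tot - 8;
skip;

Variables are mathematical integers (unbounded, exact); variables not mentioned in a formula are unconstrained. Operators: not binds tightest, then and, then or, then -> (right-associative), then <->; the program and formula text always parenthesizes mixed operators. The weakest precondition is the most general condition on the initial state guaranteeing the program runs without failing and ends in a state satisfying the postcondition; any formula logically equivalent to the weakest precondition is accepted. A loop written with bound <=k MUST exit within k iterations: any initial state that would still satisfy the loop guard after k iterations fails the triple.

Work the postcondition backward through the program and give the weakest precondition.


Working backward. After the program, the postcondition u = -8 or s - 7 <= 2*h - 2*h + 3 must hold; in canonical form it is u = -8 or s <= 10.
Before skip: u = -8 or s <= 10
Before u := 3*s + tot - 8: 3*s + tot = 0 or s <= 10
Before the loop (bound <=4), unroll the exhaustion recursion (WP_0 = exit-now case; WP_j = one more guarded iteration, up to j = 4):
  WP_0: (not (h <= 3)) and (3*s + tot = 0 or s <= 10)
  WP_1: (h <= 3 -> ((not (h <= 3)) and (3*s + tot = 0 or s <= 10))) and ((not (h <= 3)) -> (3*s + tot = 0 or s <= 10))
  WP_2: (h <= 3 -> ((h <= 3 -> ((not (h <= 3)) and (3*s + tot = 0 or s <= 10))) and ((not (h <= 3)) -> (3*s + tot = 0 or s <= 10)))) and ((not (h <= 3)) -> (3*s + tot = 0 or s <= 10))
  WP_3: (h <= 3 -> ((h <= 3 -> ((h <= 3 -> ((not (h <= 3)) and (3*s + tot = 0 or s <= 10))) and ((not (h <= 3)) -> (3*s + tot = 0 or s <= 10)))) and ((not (h <= 3)) -> (3*s + tot = 0 or s <= 10)))) and ((not (h <= 3)) -> (3*s + tot = 0 or s <= 10))
  WP_4: (h <= 3 -> ((h <= 3 -> ((h <= 3 -> ((h <= 3 -> ((not (h <= 3)) and (3*s + tot = 0 or s <= 10))) and ((not (h <= 3)) -> (3*s + tot = 0 or s <= 10)))) and ((not (h <= 3)) -> (3*s + tot = 0 or s <= 10)))) and ((not (h <= 3)) -> (3*s + tot = 0 or s <= 10)))) and ((not (h <= 3)) -> (3*s + tot = 0 or s <= 10))
So before the loop: (h <= 3 -> ((h <= 3 -> ((h <= 3 -> ((h <= 3 -> ((not (h <= 3)) and (3*s + tot = 0 or s <= 10))) and ((not (h <= 3)) -> (3*s + tot = 0 or s <= 10)))) and ((not (h <= 3)) -> (3*s + tot = 0 or s <= 10)))) and ((not (h <= 3)) -> (3*s + tot = 0 or s <= 10)))) and ((not (h <= 3)) -> (3*s + tot = 0 or s <= 10))
Then branch requires (h <= 3 -> ((h <= 3 -> ((h <= 3 -> ((h <= 3 -> ((not (h <= 3)) and (3*s + u = -1 or s <= 10))) and ((not (h <= 3)) -> (3*s + u = -1 or s <= 10)))) and ((not (h <= 3)) -> (3*s + u = -1 or s <= 10)))) and ((not (h <= 3)) -> (3*s + u = -1 or s <= 10)))) and ((not (h <= 3)) -> (3*s + u = -1 or s <= 10)); else branch requires (h <= 3 -> ((h <= 3 -> ((h <= 3 -> ((h <= 3 -> ((not (h <= 3)) and (3*s + tot = -24 or s <= 2))) and ((not (h <= 3)) -> (3*s + tot = -24 or s <= 2)))) and ((not (h <= 3)) -> (3*s + tot = -24 or s <= 2)))) and ((not (h <= 3)) -> (3*s + tot = -24 or s <= 2)))) and ((not (h <= 3)) -> (3*s + tot = -24 or s <= 2)).
Before the if: ((s <= 3*w - 5 -> s != tot + 9) -> ((h <= 3 -> ((h <= 3 -> ((h <= 3 -> ((h <= 3 -> ((not (h <= 3)) and (3*s + u = -1 or s <= 10))) and ((not (h <= 3)) -> (3*s + u = -1 or s <= 10)))) and ((not (h <= 3)) -> (3*s + u = -1 or s <= 10)))) and ((not (h <= 3)) -> (3*s + u = -1 or s <= 10)))) and ((not (h <= 3)) -> (3*s + u = -1 or s <= 10)))) and ((not (s <= 3*w - 5 -> s != tot + 9)) -> ((h <= 3 -> ((h <= 3 -> ((h <= 3 -> ((h <= 3 -> ((not (h <= 3)) and (3*s + tot = -24 or s <= 2))) and ((not (h <= 3)) -> (3*s + tot = -24 or s <= 2)))) and ((not (h <= 3)) -> (3*s + tot = -24 or s <= 2)))) and ((not (h <= 3)) -> (3*s + tot = -24 or s <= 2)))) and ((not (h <= 3)) -> (3*s + tot = -24 or s <= 2))))
Answer: WP = ((s <= 3*w - 5 -> s != tot + 9) -> ((h <= 3 -> ((h <= 3 -> ((h <= 3 -> ((h <= 3 -> ((not (h <= 3)) and (3*s + u = -1 or s <= 10))) and ((not (h <= 3)) -> (3*s + u = -1 or s <= 10)))) and ((not (h <= 3)) -> (3*s + u = -1 or s <= 10)))) and ((not (h <= 3)) -> (3*s + u = -1 or s <= 10)))) and ((not (h <= 3)) -> (3*s + u = -1 or s <= 10)))) and ((not (s <= 3*w - 5 -> s != tot + 9)) -> ((h <= 3 -> ((h <= 3 -> ((h <= 3 -> ((h <= 3 -> ((not (h <= 3)) and (3*s + tot = -24 or s <= 2))) and ((not (h <= 3)) -> (3*s + tot = -24 or s <= 2)))) and ((not (h <= 3)) -> (3*s + tot = -24 or s <= 2)))) and ((not (h <= 3)) -> (3*s + tot = -24 or s <= 2)))) and ((not (h <= 3)) -> (3*s + tot = -24 or s <= 2))))


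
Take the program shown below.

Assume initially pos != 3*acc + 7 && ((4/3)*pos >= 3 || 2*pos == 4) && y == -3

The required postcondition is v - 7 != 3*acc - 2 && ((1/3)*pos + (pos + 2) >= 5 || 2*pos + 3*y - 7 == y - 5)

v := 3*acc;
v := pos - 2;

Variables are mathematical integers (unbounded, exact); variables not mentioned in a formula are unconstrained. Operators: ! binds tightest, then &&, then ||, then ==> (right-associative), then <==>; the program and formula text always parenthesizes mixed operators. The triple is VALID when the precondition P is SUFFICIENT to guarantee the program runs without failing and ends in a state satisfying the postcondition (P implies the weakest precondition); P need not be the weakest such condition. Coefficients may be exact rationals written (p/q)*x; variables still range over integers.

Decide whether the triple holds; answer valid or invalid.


Working backward. After the program, the postcondition v - 7 != 3*acc - 2 && ((1/3)*pos + (pos + 2) >= 5 || 2*pos + 3*y - 7 == y - 5) must hold; in canonical form it is v != 3*acc + 5 && ((4/3)*pos >= 3 || 2*pos + 2*y == 2).
Before v := pos - 2: pos != 3*acc + 7 && ((4/3)*pos >= 3 || 2*pos + 2*y == 2)
Before v := 3*acc: pos != 3*acc + 7 && ((4/3)*pos >= 3 || 2*pos + 2*y == 2)
The weakest precondition is pos != 3*acc + 7 && ((4/3)*pos >= 3 || 2*pos + 2*y == 2).
Check whether pos != 3*acc + 7 && ((4/3)*pos >= 3 || 2*pos == 4) && y == -3 implies it.
Countermodel: at the initial state acc = 0, pos = 2, y = -3, the precondition holds but the weakest precondition fails.
Answer: invalid


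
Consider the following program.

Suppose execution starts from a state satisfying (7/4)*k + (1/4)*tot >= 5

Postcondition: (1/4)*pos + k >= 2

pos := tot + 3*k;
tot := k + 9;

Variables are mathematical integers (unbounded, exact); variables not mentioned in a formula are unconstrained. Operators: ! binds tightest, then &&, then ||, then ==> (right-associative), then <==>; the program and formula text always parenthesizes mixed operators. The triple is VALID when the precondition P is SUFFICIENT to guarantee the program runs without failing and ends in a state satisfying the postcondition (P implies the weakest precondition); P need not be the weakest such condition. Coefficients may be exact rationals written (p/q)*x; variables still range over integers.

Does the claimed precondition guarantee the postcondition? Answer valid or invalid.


Working backward. After the program, the postcondition (1/4)*pos + k >= 2 must hold; in canonical form it is k + (1/4)*pos >= 2.
Before tot := k + 9: k + (1/4)*pos >= 2
Before pos := tot + 3*k: (7/4)*k + (1/4)*tot >= 2
The weakest precondition is (7/4)*k + (1/4)*tot >= 2.
Check whether (7/4)*k + (1/4)*tot >= 5 implies it.
Every state satisfying the precondition satisfies the weakest precondition: the implication holds.
Answer: valid


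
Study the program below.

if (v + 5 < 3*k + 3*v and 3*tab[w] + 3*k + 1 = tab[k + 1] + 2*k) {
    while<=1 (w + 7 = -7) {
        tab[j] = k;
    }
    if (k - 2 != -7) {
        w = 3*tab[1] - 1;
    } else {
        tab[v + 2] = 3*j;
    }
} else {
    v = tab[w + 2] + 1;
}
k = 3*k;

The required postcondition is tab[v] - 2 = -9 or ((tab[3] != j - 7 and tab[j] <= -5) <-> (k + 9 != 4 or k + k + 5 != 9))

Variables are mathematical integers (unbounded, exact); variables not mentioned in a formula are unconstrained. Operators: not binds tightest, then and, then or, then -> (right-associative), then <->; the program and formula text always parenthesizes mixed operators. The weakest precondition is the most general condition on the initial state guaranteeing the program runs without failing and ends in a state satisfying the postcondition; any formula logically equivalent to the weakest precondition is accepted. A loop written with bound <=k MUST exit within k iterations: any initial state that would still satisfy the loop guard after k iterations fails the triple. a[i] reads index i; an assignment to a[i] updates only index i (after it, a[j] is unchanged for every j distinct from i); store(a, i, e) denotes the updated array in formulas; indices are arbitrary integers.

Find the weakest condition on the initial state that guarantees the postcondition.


Working backward. After the program, the postcondition tab[v] - 2 = -9 or ((tab[3] != j - 7 and tab[j] <= -5) <-> (k + 9 != 4 or k + k + 5 != 9)) must hold; in canonical form it is tab[v] = -7 or ((tab[3] != j - 7 and tab[j] <= -5) <-> (k != -5 or 2*k != 4)).
Before k := 3*k: tab[v] = -7 or ((tab[3] != j - 7 and tab[j] <= -5) <-> (3*k != -5 or 6*k != 4))
Then branch requires (w = -14 -> ((not (w = -14)) and (k != -5 -> (store(tab, j, k)[v] = -7 or ((store(tab, j, k)[3] != j - 7 and store(tab, j, k)[j] <= -5) <-> (3*k != -5 or 6*k != 4)))) and ((not (k != -5)) -> (store(store(tab, j, k), v + 2, 3*j)[v] = -7 or ((store(store(tab, j, k), v + 2, 3*j)[3] != j - 7 and store(store(tab, j, k), v + 2, 3*j)[j] <= -5) <-> (3*k != -5 or 6*k != 4)))))) and ((not (w = -14)) -> ((k != -5 -> (tab[v] = -7 or ((tab[3] != j - 7 and tab[j] <= -5) <-> (3*k != -5 or 6*k != 4)))) and ((not (k != -5)) -> (store(tab, v + 2, 3*j)[v] = -7 or ((store(tab, v + 2, 3*j)[3] != j - 7 and store(tab, v + 2, 3*j)[j] <= -5) <-> (3*k != -5 or 6*k != 4)))))); else branch requires tab[tab[w + 2] + 1] = -7 or ((tab[3] != j - 7 and tab[j] <= -5) <-> (3*k != -5 or 6*k != 4)).
Before the if: ((3*k + 2*v > 5 and 3*tab[w] + k = tab[k + 1] - 1) -> ((w = -14 -> ((not (w = -14)) and (k != -5 -> (store(tab, j, k)[v] = -7 or ((store(tab, j, k)[3] != j - 7 and store(tab, j, k)[j] <= -5) <-> (3*k != -5 or 6*k != 4)))) and ((not (k != -5)) -> (store(store(tab, j, k), v + 2, 3*j)[v] = -7 or ((store(store(tab, j, k), v + 2, 3*j)[3] != j - 7 and store(store(tab, j, k), v + 2, 3*j)[j] <= -5) <-> (3*k != -5 or 6*k != 4)))))) and ((not (w = -14)) -> ((k != -5 -> (tab[v] = -7 or ((tab[3] != j - 7 and tab[j] <= -5) <-> (3*k != -5 or 6*k != 4)))) and ((not (k != -5)) -> (store(tab, v + 2, 3*j)[v] = -7 or ((store(tab, v + 2, 3*j)[3] != j - 7 and store(tab, v + 2, 3*j)[j] <= -5) <-> (3*k != -5 or 6*k != 4)))))))) and ((not (3*k + 2*v > 5 and 3*tab[w] + k = tab[k + 1] - 1)) -> (tab[tab[w + 2] + 1] = -7 or ((tab[3] != j - 7 and tab[j] <= -5) <-> (3*k != -5 or 6*k != 4))))
Answer: WP = ((3*k + 2*v > 5 and 3*tab[w] + k = tab[k + 1] - 1) -> ((w = -14 -> ((not (w = -14)) and (k != -5 -> (store(tab, j, k)[v] = -7 or ((store(tab, j, k)[3] != j - 7 and store(tab, j, k)[j] <= -5) <-> (3*k != -5 or 6*k != 4)))) and ((not (k != -5)) -> (store(store(tab, j, k), v + 2, 3*j)[v] = -7 or ((store(store(tab, j, k), v + 2, 3*j)[3] != j - 7 and store(store(tab, j, k), v + 2, 3*j)[j] <= -5) <-> (3*k != -5 or 6*k != 4)))))) and ((not (w = -14)) -> ((k != -5 -> (tab[v] = -7 or ((tab[3] != j - 7 and tab[j] <= -5) <-> (3*k != -5 or 6*k != 4)))) and ((not (k != -5)) -> (store(tab, v + 2, 3*j)[v] = -7 or ((store(tab, v + 2, 3*j)[3] != j - 7 and store(tab, v + 2, 3*j)[j] <= -5) <-> (3*k != -5 or 6*k != 4)))))))) and ((not (3*k + 2*v > 5 and 3*tab[w] + k = tab[k + 1] - 1)) -> (tab[tab[w + 2] + 1] = -7 or ((tab[3] != j - 7 and tab[j] <= -5) <-> (3*k != -5 or 6*k != 4))))


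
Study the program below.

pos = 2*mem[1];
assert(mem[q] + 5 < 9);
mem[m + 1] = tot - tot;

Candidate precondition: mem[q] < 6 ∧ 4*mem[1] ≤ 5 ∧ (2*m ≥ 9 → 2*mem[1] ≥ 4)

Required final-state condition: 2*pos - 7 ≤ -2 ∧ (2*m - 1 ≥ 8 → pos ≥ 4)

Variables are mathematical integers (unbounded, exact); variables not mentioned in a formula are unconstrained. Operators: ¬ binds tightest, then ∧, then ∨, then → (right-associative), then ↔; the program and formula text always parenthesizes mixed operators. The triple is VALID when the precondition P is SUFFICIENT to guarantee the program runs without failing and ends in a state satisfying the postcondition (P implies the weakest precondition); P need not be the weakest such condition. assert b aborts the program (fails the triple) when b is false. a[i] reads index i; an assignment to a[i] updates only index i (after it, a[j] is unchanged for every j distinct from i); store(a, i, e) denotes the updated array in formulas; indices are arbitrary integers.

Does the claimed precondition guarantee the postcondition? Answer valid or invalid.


Working backward. After the program, the postcondition 2*pos - 7 ≤ -2 ∧ (2*m - 1 ≥ 8 → pos ≥ 4) must hold; in canonical form it is 2*pos ≤ 5 ∧ (2*m ≥ 9 → pos ≥ 4).
Before mem[m + 1] := tot - tot: 2*pos ≤ 5 ∧ (2*m ≥ 9 → pos ≥ 4)
Before assert mem[q] + 5 < 9: mem[q] < 4 ∧ 2*pos ≤ 5 ∧ (2*m ≥ 9 → pos ≥ 4)
Before pos := 2*mem[1]: mem[q] < 4 ∧ 4*mem[1] ≤ 5 ∧ (2*m ≥ 9 → 2*mem[1] ≥ 4)
The weakest precondition is mem[q] < 4 ∧ 4*mem[1] ≤ 5 ∧ (2*m ≥ 9 → 2*mem[1] ≥ 4).
Check whether mem[q] < 6 ∧ 4*mem[1] ≤ 5 ∧ (2*m ≥ 9 → 2*mem[1] ≥ 4) implies it.
Countermodel: at the initial state m = 4, mem = {[1] = 0, [2] = 4, elsewhere 4}, q = 2, the precondition holds but the weakest precondition fails.
Answer: invalid


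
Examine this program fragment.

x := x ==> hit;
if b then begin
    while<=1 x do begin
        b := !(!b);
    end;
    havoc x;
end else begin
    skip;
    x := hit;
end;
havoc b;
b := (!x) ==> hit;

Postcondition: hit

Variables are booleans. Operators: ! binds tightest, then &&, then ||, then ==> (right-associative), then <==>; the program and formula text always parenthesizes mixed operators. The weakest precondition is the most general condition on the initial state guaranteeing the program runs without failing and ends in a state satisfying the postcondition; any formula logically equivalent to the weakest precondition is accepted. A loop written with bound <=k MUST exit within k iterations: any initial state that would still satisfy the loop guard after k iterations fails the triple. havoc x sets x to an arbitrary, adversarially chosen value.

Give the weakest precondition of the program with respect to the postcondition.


Working backward. After the program, hit must hold.
Before b := (!x) ==> hit: hit
Before havoc b: hit
Then branch requires (x ==> ((!x) && hit)) && ((!x) ==> hit); else branch requires hit.
Before the if: (b ==> ((x ==> ((!x) && hit)) && ((!x) ==> hit))) && ((!b) ==> hit)
Before x := x ==> hit: (b ==> (((x ==> hit) ==> ((!(x ==> hit)) && hit)) && ((!(x ==> hit)) ==> hit))) && ((!b) ==> hit)
Answer: WP = (b ==> (((x ==> hit) ==> ((!(x ==> hit)) && hit)) && ((!(x ==> hit)) ==> hit))) && ((!b) ==> hit)


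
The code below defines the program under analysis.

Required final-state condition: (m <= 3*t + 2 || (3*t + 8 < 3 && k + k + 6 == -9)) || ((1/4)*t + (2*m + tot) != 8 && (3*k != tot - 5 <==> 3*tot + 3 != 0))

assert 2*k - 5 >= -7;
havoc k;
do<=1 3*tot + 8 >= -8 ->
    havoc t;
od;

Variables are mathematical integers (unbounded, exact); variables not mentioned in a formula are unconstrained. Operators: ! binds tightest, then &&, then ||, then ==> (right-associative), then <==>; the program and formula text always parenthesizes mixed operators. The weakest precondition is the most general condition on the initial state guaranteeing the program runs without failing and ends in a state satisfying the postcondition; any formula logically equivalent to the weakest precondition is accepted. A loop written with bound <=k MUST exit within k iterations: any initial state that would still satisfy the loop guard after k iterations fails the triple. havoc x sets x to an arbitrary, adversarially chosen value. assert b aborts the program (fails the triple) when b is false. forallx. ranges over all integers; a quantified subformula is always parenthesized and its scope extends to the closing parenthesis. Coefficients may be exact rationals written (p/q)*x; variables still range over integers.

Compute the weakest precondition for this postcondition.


Working backward. After the program, the postcondition (m <= 3*t + 2 || (3*t + 8 < 3 && k + k + 6 == -9)) || ((1/4)*t + (2*m + tot) != 8 && (3*k != tot - 5 <==> 3*tot + 3 != 0)) must hold; in canonical form it is m <= 3*t + 2 || (3*t < -5 && 2*k == -15) || (2*m + (1/4)*t + tot != 8 && (3*k != tot - 5 <==> 3*tot != -3)).
Before the loop (bound <=1), unroll the exhaustion recursion (WP_0 = exit-now case; WP_j = one more guarded iteration, up to j = 1):
  WP_0: (!(3*tot >= -16)) && (m <= 3*t + 2 || (3*t < -5 && 2*k == -15) || (2*m + (1/4)*t + tot != 8 && (3*k != tot - 5 <==> 3*tot != -3)))
  WP_1: (3*tot >= -16 ==> (forall t_1. ((!(3*tot >= -16)) && (m <= 3*t_1 + 2 || (3*t_1 < -5 && 2*k == -15) || (2*m + (1/4)*t_1 + tot != 8 && (3*k != tot - 5 <==> 3*tot != -3)))))) && ((!(3*tot >= -16)) ==> (m <= 3*t + 2 || (3*t < -5 && 2*k == -15) || (2*m + (1/4)*t + tot != 8 && (3*k != tot - 5 <==> 3*tot != -3))))
So before the loop: (3*tot >= -16 ==> (forall t_1. ((!(3*tot >= -16)) && (m <= 3*t_1 + 2 || (3*t_1 < -5 && 2*k == -15) || (2*m + (1/4)*t_1 + tot != 8 && (3*k != tot - 5 <==> 3*tot != -3)))))) && ((!(3*tot >= -16)) ==> (m <= 3*t + 2 || (3*t < -5 && 2*k == -15) || (2*m + (1/4)*t + tot != 8 && (3*k != tot - 5 <==> 3*tot != -3))))
Before havoc k: forall k_1. ((3*tot >= -16 ==> (forall t_1. ((!(3*tot >= -16)) && (m <= 3*t_1 + 2 || (3*t_1 < -5 && 2*k_1 == -15) || (2*m + (1/4)*t_1 + tot != 8 && (3*k_1 != tot - 5 <==> 3*tot != -3)))))) && ((!(3*tot >= -16)) ==> (m <= 3*t + 2 || (3*t < -5 && 2*k_1 == -15) || (2*m + (1/4)*t + tot != 8 && (3*k_1 != tot - 5 <==> 3*tot != -3)))))
Before assert 2*k - 5 >= -7: 2*k >= -2 && (forall k_1. ((3*tot >= -16 ==> (forall t_1. ((!(3*tot >= -16)) && (m <= 3*t_1 + 2 || (3*t_1 < -5 && 2*k_1 == -15) || (2*m + (1/4)*t_1 + tot != 8 && (3*k_1 != tot - 5 <==> 3*tot != -3)))))) && ((!(3*tot >= -16)) ==> (m <= 3*t + 2 || (3*t < -5 && 2*k_1 == -15) || (2*m + (1/4)*t + tot != 8 && (3*k_1 != tot - 5 <==> 3*tot != -3))))))
Answer: WP = 2*k >= -2 && (forall k_1. ((3*tot >= -16 ==> (forall t_1. ((!(3*tot >= -16)) && (m <= 3*t_1 + 2 || (3*t_1 < -5 && 2*k_1 == -15) || (2*m + (1/4)*t_1 + tot != 8 && (3*k_1 != tot - 5 <==> 3*tot != -3)))))) && ((!(3*tot >= -16)) ==> (m <= 3*t + 2 || (3*t < -5 && 2*k_1 == -15) || (2*m + (1/4)*t + tot != 8 && (3*k_1 != tot - 5 <==> 3*tot != -3))))))


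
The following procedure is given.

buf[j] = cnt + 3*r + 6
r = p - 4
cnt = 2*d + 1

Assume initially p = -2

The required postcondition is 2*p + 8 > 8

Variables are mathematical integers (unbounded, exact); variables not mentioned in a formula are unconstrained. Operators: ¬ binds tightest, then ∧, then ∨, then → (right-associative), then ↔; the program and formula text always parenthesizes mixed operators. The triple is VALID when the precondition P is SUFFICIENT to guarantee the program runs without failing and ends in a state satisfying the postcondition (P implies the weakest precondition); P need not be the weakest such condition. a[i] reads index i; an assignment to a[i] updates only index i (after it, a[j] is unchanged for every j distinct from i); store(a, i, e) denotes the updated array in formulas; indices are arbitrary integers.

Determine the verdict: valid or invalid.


Working backward. After the program, the postcondition 2*p + 8 > 8 must hold; in canonical form it is 2*p > 0.
Before cnt := 2*d + 1: 2*p > 0
Before r := p - 4: 2*p > 0
Before buf[j] := cnt + 3*r + 6: 2*p > 0
The weakest precondition is 2*p > 0.
Check whether p = -2 implies it.
Countermodel: at the initial state p = -2, the precondition holds but the weakest precondition fails.
Answer: invalid


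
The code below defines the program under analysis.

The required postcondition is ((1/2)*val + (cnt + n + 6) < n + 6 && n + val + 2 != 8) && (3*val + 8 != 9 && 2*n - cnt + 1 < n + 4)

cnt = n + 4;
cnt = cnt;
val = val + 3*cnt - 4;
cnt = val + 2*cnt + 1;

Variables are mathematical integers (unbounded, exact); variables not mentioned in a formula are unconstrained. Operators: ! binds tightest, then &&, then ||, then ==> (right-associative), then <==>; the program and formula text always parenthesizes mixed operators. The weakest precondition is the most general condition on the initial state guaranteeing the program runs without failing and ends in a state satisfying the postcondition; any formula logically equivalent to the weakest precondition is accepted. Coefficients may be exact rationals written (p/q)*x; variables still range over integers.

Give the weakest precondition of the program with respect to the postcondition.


Working backward. After the program, the postcondition ((1/2)*val + (cnt + n + 6) < n + 6 && n + val + 2 != 8) && (3*val + 8 != 9 && 2*n - cnt + 1 < n + 4) must hold; in canonical form it is cnt + (1/2)*val < 0 && n + val != 6 && 3*val != 1 && n < cnt + 3.
Before cnt := val + 2*cnt + 1: 2*cnt + (3/2)*val < -1 && n + val != 6 && 3*val != 1 && n < 2*cnt + val + 4
Before val := val + 3*cnt - 4: (13/2)*cnt + (3/2)*val < 5 && 3*cnt + n + val != 10 && 9*cnt + 3*val != 13 && n < 5*cnt + val
Before cnt := cnt: (13/2)*cnt + (3/2)*val < 5 && 3*cnt + n + val != 10 && 9*cnt + 3*val != 13 && n < 5*cnt + val
Before cnt := n + 4: (13/2)*n + (3/2)*val < -21 && 4*n + val != -2 && 9*n + 3*val != -23 && 4*n + val > -20
Answer: WP = (13/2)*n + (3/2)*val < -21 && 4*n + val != -2 && 9*n + 3*val != -23 && 4*n + val > -20


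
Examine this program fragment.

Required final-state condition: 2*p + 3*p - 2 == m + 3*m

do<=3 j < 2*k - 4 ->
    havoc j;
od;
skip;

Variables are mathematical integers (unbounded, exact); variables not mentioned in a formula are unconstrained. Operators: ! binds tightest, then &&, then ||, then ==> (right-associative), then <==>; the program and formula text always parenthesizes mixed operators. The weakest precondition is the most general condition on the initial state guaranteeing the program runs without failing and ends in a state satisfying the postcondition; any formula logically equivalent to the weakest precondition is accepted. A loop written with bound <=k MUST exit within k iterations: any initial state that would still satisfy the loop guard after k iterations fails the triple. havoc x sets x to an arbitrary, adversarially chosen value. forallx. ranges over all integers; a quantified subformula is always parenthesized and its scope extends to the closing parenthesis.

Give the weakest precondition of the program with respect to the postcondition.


Working backward. After the program, the postcondition 2*p + 3*p - 2 == m + 3*m must hold; in canonical form it is 5*p == 4*m + 2.
Before skip: 5*p == 4*m + 2
Before the loop (bound <=3), unroll the exhaustion recursion (WP_0 = exit-now case; WP_j = one more guarded iteration, up to j = 3):
  WP_0: (!(j < 2*k - 4)) && 5*p == 4*m + 2
  WP_1: (j < 2*k - 4 ==> (forall j_1. ((!(j_1 < 2*k - 4)) && 5*p == 4*m + 2))) && ((!(j < 2*k - 4)) ==> 5*p == 4*m + 2)
  WP_2: (j < 2*k - 4 ==> (forall j_2. ((j_2 < 2*k - 4 ==> (forall j_1. ((!(j_1 < 2*k - 4)) && 5*p == 4*m + 2))) && ((!(j_2 < 2*k - 4)) ==> 5*p == 4*m + 2)))) && ((!(j < 2*k - 4)) ==> 5*p == 4*m + 2)
  WP_3: (j < 2*k - 4 ==> (forall j_3. ((j_3 < 2*k - 4 ==> (forall j_2. ((j_2 < 2*k - 4 ==> (forall j_1. ((!(j_1 < 2*k - 4)) && 5*p == 4*m + 2))) && ((!(j_2 < 2*k - 4)) ==> 5*p == 4*m + 2)))) && ((!(j_3 < 2*k - 4)) ==> 5*p == 4*m + 2)))) && ((!(j < 2*k - 4)) ==> 5*p == 4*m + 2)
So before the loop: (j < 2*k - 4 ==> (forall j_3. ((j_3 < 2*k - 4 ==> (forall j_2. ((j_2 < 2*k - 4 ==> (forall j_1. ((!(j_1 < 2*k - 4)) && 5*p == 4*m + 2))) && ((!(j_2 < 2*k - 4)) ==> 5*p == 4*m + 2)))) && ((!(j_3 < 2*k - 4)) ==> 5*p == 4*m + 2)))) && ((!(j < 2*k - 4)) ==> 5*p == 4*m + 2)
Answer: WP = (j < 2*k - 4 ==> (forall j_3. ((j_3 < 2*k - 4 ==> (forall j_2. ((j_2 < 2*k - 4 ==> (forall j_1. ((!(j_1 < 2*k - 4)) && 5*p == 4*m + 2))) && ((!(j_2 < 2*k - 4)) ==> 5*p == 4*m + 2)))) && ((!(j_3 < 2*k - 4)) ==> 5*p == 4*m + 2)))) && ((!(j < 2*k - 4)) ==> 5*p == 4*m + 2)
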